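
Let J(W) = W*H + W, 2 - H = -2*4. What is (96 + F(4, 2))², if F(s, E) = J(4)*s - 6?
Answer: 70756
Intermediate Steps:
H = 10 (H = 2 - (-2)*4 = 2 - 1*(-8) = 2 + 8 = 10)
J(W) = 11*W (J(W) = W*10 + W = 10*W + W = 11*W)
F(s, E) = -6 + 44*s (F(s, E) = (11*4)*s - 6 = 44*s - 6 = -6 + 44*s)
(96 + F(4, 2))² = (96 + (-6 + 44*4))² = (96 + (-6 + 176))² = (96 + 170)² = 266² = 70756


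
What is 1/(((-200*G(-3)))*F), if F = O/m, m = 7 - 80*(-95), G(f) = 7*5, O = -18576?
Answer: 7607/130032000 ≈ 5.8501e-5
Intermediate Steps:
G(f) = 35
m = 7607 (m = 7 + 7600 = 7607)
F = -18576/7607 ≈ -2.4420
1/(((-200*G(-3)))*F) = 1/(((-200*35))*(-18576/7607)) = -7607/18576/(-7000) = -1/7000*(-7607/18576) = 7607/130032000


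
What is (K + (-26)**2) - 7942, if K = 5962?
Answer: -1304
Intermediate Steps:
(K + (-26)**2) - 7942 = (5962 + (-26)**2) - 7942 = (5962 + 676) - 7942 = 6638 - 7942 = -1304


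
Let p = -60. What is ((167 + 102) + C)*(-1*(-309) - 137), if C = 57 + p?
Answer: 45752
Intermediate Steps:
C = -3 (C = 57 - 60 = -3)
((167 + 102) + C)*(-1*(-309) - 137) = ((167 + 102) - 3)*(-1*(-309) - 137) = (269 - 3)*(309 - 137) = 266*172 = 45752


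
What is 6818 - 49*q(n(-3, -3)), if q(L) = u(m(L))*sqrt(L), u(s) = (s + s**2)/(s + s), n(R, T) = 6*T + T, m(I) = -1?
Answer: 6818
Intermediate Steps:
n(R, T) = 7*T
u(s) = (s + s**2)/(2*s) (u(s) = (s + s**2)/((2*s)) = (s + s**2)*(1/(2*s)) = (s + s**2)/(2*s))
q(L) = 0 (q(L) = (1/2 + (1/2)*(-1))*sqrt(L) = (1/2 - 1/2)*sqrt(L) = 0*sqrt(L) = 0)
6818 - 49*q(n(-3, -3)) = 6818 - 49*0 = 6818 - 1*0 = 6818 + 0 = 6818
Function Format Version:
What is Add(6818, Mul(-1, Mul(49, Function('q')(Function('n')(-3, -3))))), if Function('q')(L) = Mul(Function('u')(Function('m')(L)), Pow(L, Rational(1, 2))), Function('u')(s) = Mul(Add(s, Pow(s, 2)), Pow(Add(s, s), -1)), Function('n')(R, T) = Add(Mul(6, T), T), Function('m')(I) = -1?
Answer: 6818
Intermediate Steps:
Function('n')(R, T) = Mul(7, T)
Function('u')(s) = Mul(Rational(1, 2), Pow(s, -1), Add(s, Pow(s, 2))) (Function('u')(s) = Mul(Add(s, Pow(s, 2)), Pow(Mul(2, s), -1)) = Mul(Add(s, Pow(s, 2)), Mul(Rational(1, 2), Pow(s, -1))) = Mul(Rational(1, 2), Pow(s, -1), Add(s, Pow(s, 2))))
Function('q')(L) = 0 (Function('q')(L) = Mul(Add(Rational(1, 2), Mul(Rational(1, 2), -1)), Pow(L, Rational(1, 2))) = Mul(Add(Rational(1, 2), Rational(-1, 2)), Pow(L, Rational(1, 2))) = Mul(0, Pow(L, Rational(1, 2))) = 0)
Add(6818, Mul(-1, Mul(49, Function('q')(Function('n')(-3, -3))))) = Add(6818, Mul(-1, Mul(49, 0))) = Add(6818, Mul(-1, 0)) = Add(6818, 0) = 6818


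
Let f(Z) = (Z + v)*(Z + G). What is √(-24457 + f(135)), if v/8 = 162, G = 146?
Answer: √377654 ≈ 614.54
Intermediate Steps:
v = 1296 (v = 8*162 = 1296)
f(Z) = (146 + Z)*(1296 + Z) (f(Z) = (Z + 1296)*(Z + 146) = (1296 + Z)*(146 + Z) = (146 + Z)*(1296 + Z))
√(-24457 + f(135)) = √(-24457 + (189216 + 135² + 1442*135)) = √(-24457 + (189216 + 18225 + 194670)) = √(-24457 + 402111) = √377654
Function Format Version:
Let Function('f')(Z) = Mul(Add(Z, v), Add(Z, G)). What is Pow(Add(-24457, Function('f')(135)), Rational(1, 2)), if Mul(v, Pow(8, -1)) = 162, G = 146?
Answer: Pow(377654, Rational(1, 2)) ≈ 614.54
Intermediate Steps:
v = 1296 (v = Mul(8, 162) = 1296)
Function('f')(Z) = Mul(Add(146, Z), Add(1296, Z)) (Function('f')(Z) = Mul(Add(Z, 1296), Add(Z, 146)) = Mul(Add(1296, Z), Add(146, Z)) = Mul(Add(146, Z), Add(1296, Z)))
Pow(Add(-24457, Function('f')(135)), Rational(1, 2)) = Pow(Add(-24457, Add(189216, Pow(135, 2), Mul(1442, 135))), Rational(1, 2)) = Pow(Add(-24457, Add(189216, 18225, 194670)), Rational(1, 2)) = Pow(Add(-24457, 402111), Rational(1, 2)) = Pow(377654, Rational(1, 2))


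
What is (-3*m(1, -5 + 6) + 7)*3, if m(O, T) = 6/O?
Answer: -33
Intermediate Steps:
(-3*m(1, -5 + 6) + 7)*3 = (-18/1 + 7)*3 = (-18 + 7)*3 = -11*3 = -33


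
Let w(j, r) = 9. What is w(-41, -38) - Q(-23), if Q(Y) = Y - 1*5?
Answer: 37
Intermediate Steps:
Q(Y) = -5 + Y (Q(Y) = Y - 5 = -5 + Y)
w(-41, -38) - Q(-23) = 9 - (-5 - 23) = 9 - 1*(-28) = 9 + 28 = 37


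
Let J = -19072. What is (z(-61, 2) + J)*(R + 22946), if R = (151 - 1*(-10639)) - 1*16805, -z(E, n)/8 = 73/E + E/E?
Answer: -19695764576/61 ≈ -3.2288e+8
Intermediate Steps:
z(E, n) = -8 - 584/E (z(E, n) = -8*(73/E + E/E) = -8*(73/E + 1) = -8*(1 + 73/E) = -8 - 584/E)
R = -6015 (R = (151 + 10639) - 16805 = 10790 - 16805 = -6015)
(z(-61, 2) + J)*(R + 22946) = ((-8 - 584/(-61)) - 19072)*(-6015 + 22946) = ((-8 - 584*(-1/61)) - 19072)*16931 = ((-8 + 584/61) - 19072)*16931 = (96/61 - 19072)*16931 = -1163296/61*16931 = -19695764576/61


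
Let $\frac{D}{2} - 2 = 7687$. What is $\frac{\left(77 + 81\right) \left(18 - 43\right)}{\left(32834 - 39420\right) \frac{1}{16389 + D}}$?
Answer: $\frac{62739825}{3293} \approx 19052.0$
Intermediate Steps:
$D = 15378$ ($D = 4 + 2 \cdot 7687 = 4 + 15374 = 15378$)
$\frac{\left(77 + 81\right) \left(18 - 43\right)}{\left(32834 - 39420\right) \frac{1}{16389 + D}} = \frac{\left(77 + 81\right) \left(18 - 43\right)}{\left(32834 - 39420\right) \frac{1}{16389 + 15378}} = \frac{158 \left(18 - 43\right)}{\left(-6586\right) \frac{1}{31767}} = \frac{158 \left(-25\right)}{\left(-6586\right) \frac{1}{31767}} = - \frac{3950}{- \frac{6586}{31767}} = \left(-3950\right) \left(- \frac{31767}{6586}\right) = \frac{62739825}{3293}$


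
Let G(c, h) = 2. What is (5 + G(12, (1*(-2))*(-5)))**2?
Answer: 49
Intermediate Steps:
(5 + G(12, (1*(-2))*(-5)))**2 = (5 + 2)**2 = 7**2 = 49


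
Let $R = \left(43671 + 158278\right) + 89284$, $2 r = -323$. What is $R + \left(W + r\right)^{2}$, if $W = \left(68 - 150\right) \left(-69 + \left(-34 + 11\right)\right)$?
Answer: $\frac{219170157}{4} \approx 5.4793 \cdot 10^{7}$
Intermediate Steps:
$r = - \frac{323}{2}$ ($r = \frac{1}{2} \left(-323\right) = - \frac{323}{2} \approx -161.5$)
$W = 7544$ ($W = - 82 \left(-69 - 23\right) = \left(-82\right) \left(-92\right) = 7544$)
$R = 291233$ ($R = 201949 + 89284 = 291233$)
$R + \left(W + r\right)^{2} = 291233 + \left(7544 - \frac{323}{2}\right)^{2} = 291233 + \left(\frac{14765}{2}\right)^{2} = 291233 + \frac{218005225}{4} = \frac{219170157}{4}$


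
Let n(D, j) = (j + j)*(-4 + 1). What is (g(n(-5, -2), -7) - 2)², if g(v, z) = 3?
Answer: 1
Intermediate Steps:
n(D, j) = -6*j (n(D, j) = (2*j)*(-3) = -6*j)
(g(n(-5, -2), -7) - 2)² = (3 - 2)² = 1² = 1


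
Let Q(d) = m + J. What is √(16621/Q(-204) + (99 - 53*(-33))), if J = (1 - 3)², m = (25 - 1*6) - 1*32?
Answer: √11/3 ≈ 1.1055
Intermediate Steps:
m = -13 (m = (25 - 6) - 32 = 19 - 32 = -13)
J = 4 (J = (-2)² = 4)
Q(d) = -9 (Q(d) = -13 + 4 = -9)
√(16621/Q(-204) + (99 - 53*(-33))) = √(16621/(-9) + (99 - 53*(-33))) = √(16621*(-⅑) + (99 + 1749)) = √(-16621/9 + 1848) = √(11/9) = √11/3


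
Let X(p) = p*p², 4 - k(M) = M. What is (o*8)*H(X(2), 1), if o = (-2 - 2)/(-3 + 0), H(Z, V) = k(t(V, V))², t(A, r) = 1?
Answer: 96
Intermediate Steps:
k(M) = 4 - M
X(p) = p³
H(Z, V) = 9 (H(Z, V) = (4 - 1*1)² = (4 - 1)² = 3² = 9)
o = 4/3 (o = -4/(-3) = -4*(-⅓) = 4/3 ≈ 1.3333)
(o*8)*H(X(2), 1) = ((4/3)*8)*9 = (32/3)*9 = 96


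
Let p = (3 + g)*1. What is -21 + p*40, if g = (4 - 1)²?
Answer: 459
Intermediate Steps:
g = 9 (g = 3² = 9)
p = 12 (p = (3 + 9)*1 = 12*1 = 12)
-21 + p*40 = -21 + 12*40 = -21 + 480 = 459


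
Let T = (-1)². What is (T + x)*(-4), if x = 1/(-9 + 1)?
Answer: -7/2 ≈ -3.5000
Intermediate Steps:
T = 1
x = -⅛ (x = 1/(-8) = -⅛ ≈ -0.12500)
(T + x)*(-4) = (1 - ⅛)*(-4) = (7/8)*(-4) = -7/2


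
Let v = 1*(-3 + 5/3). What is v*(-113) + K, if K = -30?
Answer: 362/3 ≈ 120.67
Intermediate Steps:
v = -4/3 (v = 1*(-3 + 5*(⅓)) = 1*(-3 + 5/3) = 1*(-4/3) = -4/3 ≈ -1.3333)
v*(-113) + K = -4/3*(-113) - 30 = 452/3 - 30 = 362/3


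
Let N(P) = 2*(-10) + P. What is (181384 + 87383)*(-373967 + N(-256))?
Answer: -100584168381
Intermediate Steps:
N(P) = -20 + P
(181384 + 87383)*(-373967 + N(-256)) = (181384 + 87383)*(-373967 + (-20 - 256)) = 268767*(-373967 - 276) = 268767*(-374243) = -100584168381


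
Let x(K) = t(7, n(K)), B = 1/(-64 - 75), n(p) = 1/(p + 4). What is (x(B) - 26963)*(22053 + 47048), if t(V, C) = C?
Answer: -1034049890926/555 ≈ -1.8632e+9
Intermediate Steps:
n(p) = 1/(4 + p)
B = -1/139 (B = 1/(-139) = -1/139 ≈ -0.0071942)
x(K) = 1/(4 + K)
(x(B) - 26963)*(22053 + 47048) = (1/(4 - 1/139) - 26963)*(22053 + 47048) = (1/(555/139) - 26963)*69101 = (139/555 - 26963)*69101 = -14964326/555*69101 = -1034049890926/555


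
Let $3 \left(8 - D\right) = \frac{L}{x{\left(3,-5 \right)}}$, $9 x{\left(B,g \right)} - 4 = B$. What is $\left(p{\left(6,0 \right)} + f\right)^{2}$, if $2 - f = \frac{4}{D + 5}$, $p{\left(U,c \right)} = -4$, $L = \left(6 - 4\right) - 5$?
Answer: $\frac{3249}{625} \approx 5.1984$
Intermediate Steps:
$x{\left(B,g \right)} = \frac{4}{9} + \frac{B}{9}$
$L = -3$ ($L = 2 - 5 = -3$)
$D = \frac{65}{7}$ ($D = 8 - \frac{\left(-3\right) \frac{1}{\frac{4}{9} + \frac{1}{9} \cdot 3}}{3} = 8 - \frac{\left(-3\right) \frac{1}{\frac{4}{9} + \frac{1}{3}}}{3} = 8 - \frac{\left(-3\right) \frac{1}{\frac{7}{9}}}{3} = 8 - \frac{\left(-3\right) \frac{9}{7}}{3} = 8 - - \frac{9}{7} = 8 + \frac{9}{7} = \frac{65}{7} \approx 9.2857$)
$f = \frac{43}{25}$ ($f = 2 - \frac{4}{\frac{65}{7} + 5} = 2 - \frac{4}{\frac{100}{7}} = 2 - 4 \cdot \frac{7}{100} = 2 - \frac{7}{25} = \frac{43}{25} \approx 1.72$)
$\left(p{\left(6,0 \right)} + f\right)^{2} = \left(-4 + \frac{43}{25}\right)^{2} = \left(- \frac{57}{25}\right)^{2} = \frac{3249}{625}$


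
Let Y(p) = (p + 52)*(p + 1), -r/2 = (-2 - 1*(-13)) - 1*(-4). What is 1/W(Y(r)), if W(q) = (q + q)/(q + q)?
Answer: 1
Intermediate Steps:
r = -30 (r = -2*((-2 - 1*(-13)) - 1*(-4)) = -2*((-2 + 13) + 4) = -2*(11 + 4) = -2*15 = -30)
Y(p) = (1 + p)*(52 + p) (Y(p) = (52 + p)*(1 + p) = (1 + p)*(52 + p))
W(q) = 1 (W(q) = (2*q)/((2*q)) = (2*q)*(1/(2*q)) = 1)
1/W(Y(r)) = 1/1 = 1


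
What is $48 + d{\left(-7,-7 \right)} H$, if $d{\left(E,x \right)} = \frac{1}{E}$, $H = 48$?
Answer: $\frac{288}{7} \approx 41.143$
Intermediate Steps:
$48 + d{\left(-7,-7 \right)} H = 48 + \frac{1}{-7} \cdot 48 = 48 - \frac{48}{7} = \frac{288}{7}$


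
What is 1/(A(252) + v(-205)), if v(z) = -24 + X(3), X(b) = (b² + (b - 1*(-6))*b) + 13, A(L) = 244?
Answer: 1/269 ≈ 0.0037175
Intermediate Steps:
X(b) = 13 + b² + b*(6 + b) (X(b) = (b² + (b + 6)*b) + 13 = (b² + (6 + b)*b) + 13 = (b² + b*(6 + b)) + 13 = 13 + b² + b*(6 + b))
v(z) = 25 (v(z) = -24 + (13 + 2*3² + 6*3) = -24 + (13 + 2*9 + 18) = -24 + (13 + 18 + 18) = -24 + 49 = 25)
1/(A(252) + v(-205)) = 1/(244 + 25) = 1/269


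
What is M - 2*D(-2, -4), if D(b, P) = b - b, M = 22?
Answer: 22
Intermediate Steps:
D(b, P) = 0
M - 2*D(-2, -4) = 22 - 2*0 = 22 + 0 = 22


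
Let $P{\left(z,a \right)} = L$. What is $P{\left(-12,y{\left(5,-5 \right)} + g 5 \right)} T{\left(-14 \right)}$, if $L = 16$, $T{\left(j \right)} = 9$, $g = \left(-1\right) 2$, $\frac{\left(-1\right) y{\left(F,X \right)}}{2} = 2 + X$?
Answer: $144$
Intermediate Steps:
$y{\left(F,X \right)} = -4 - 2 X$ ($y{\left(F,X \right)} = - 2 \left(2 + X\right) = -4 - 2 X$)
$g = -2$
$P{\left(z,a \right)} = 16$
$P{\left(-12,y{\left(5,-5 \right)} + g 5 \right)} T{\left(-14 \right)} = 16 \cdot 9 = 144$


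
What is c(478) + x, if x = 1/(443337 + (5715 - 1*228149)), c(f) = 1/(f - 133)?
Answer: 221248/76211535 ≈ 0.0029031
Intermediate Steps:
c(f) = 1/(-133 + f)
x = 1/220903 (x = 1/(443337 + (5715 - 228149)) = 1/(443337 - 222434) = 1/220903 ≈ 4.5269e-6)
c(478) + x = 1/(-133 + 478) + 1/220903 = 1/345 + 1/220903 = 221248/76211535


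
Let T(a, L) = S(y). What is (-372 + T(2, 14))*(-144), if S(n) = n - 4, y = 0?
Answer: 54144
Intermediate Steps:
S(n) = -4 + n
T(a, L) = -4 (T(a, L) = -4 + 0 = -4)
(-372 + T(2, 14))*(-144) = (-372 - 4)*(-144) = -376*(-144) = 54144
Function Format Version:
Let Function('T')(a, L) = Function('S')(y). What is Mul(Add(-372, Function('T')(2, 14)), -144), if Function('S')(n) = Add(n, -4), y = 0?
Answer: 54144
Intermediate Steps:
Function('S')(n) = Add(-4, n)
Function('T')(a, L) = -4 (Function('T')(a, L) = Add(-4, 0) = -4)
Mul(Add(-372, Function('T')(2, 14)), -144) = Mul(Add(-372, -4), -144) = Mul(-376, -144) = 54144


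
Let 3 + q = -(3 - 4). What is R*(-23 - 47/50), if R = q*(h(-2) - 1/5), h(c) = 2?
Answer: 10773/125 ≈ 86.184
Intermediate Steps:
q = -2 (q = -3 - (3 - 4) = -3 - 1*(-1) = -3 + 1 = -2)
R = -18/5 (R = -2*(2 - 1/5) = -2*(2 - 1*⅕) = -2*(2 - ⅕) = -2*9/5 = -18/5 ≈ -3.6000)
R*(-23 - 47/50) = -18*(-23 - 47/50)/5 = -18/5*(-1197/50) = 10773/125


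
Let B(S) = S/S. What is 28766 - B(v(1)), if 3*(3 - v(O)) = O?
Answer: 28765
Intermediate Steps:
v(O) = 3 - O/3
B(S) = 1
28766 - B(v(1)) = 28766 - 1*1 = 28766 - 1 = 28765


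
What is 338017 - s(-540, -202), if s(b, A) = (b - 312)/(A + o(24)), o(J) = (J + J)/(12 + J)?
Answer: 101741839/301 ≈ 3.3801e+5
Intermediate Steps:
o(J) = 2*J/(12 + J) (o(J) = (2*J)/(12 + J) = 2*J/(12 + J))
s(b, A) = (-312 + b)/(4/3 + A) (s(b, A) = (b - 312)/(A + 2*24/(12 + 24)) = (-312 + b)/(A + 2*24/36) = (-312 + b)/(A + 2*24*(1/36)) = (-312 + b)/(A + 4/3) = (-312 + b)/(4/3 + A))
338017 - s(-540, -202) = 338017 - 3*(-312 - 540)/(4 + 3*(-202)) = 338017 - 3*(-852)/(4 - 606) = 338017 - 3*(-852)/(-602) = 338017 - 3*(-1)*(-852)/602 = 338017 - 1*1278/301 = 338017 - 1278/301 = 101741839/301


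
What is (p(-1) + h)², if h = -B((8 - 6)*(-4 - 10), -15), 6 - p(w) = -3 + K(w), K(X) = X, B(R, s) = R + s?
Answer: 2809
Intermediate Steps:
p(w) = 9 - w (p(w) = 6 - (-3 + w) = 6 + (3 - w) = 9 - w)
h = 43 (h = -((8 - 6)*(-4 - 10) - 15) = -(2*(-14) - 15) = -(-28 - 15) = -1*(-43) = 43)
(p(-1) + h)² = ((9 - 1*(-1)) + 43)² = ((9 + 1) + 43)² = (10 + 43)² = 53² = 2809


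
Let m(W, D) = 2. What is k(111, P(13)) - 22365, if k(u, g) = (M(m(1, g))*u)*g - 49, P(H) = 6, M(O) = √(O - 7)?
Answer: -22414 + 666*I*√5 ≈ -22414.0 + 1489.2*I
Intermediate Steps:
M(O) = √(-7 + O)
k(u, g) = -49 + I*g*u*√5 (k(u, g) = (√(-7 + 2)*u)*g - 49 = (√(-5)*u)*g - 49 = ((I*√5)*u)*g - 49 = (I*u*√5)*g - 49 = I*g*u*√5 - 49 = -49 + I*g*u*√5)
k(111, P(13)) - 22365 = (-49 + I*6*111*√5) - 22365 = (-49 + 666*I*√5) - 22365 = -22414 + 666*I*√5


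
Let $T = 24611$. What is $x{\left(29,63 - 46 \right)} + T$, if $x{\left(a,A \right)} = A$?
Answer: $24628$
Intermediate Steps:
$x{\left(29,63 - 46 \right)} + T = \left(63 - 46\right) + 24611 = 17 + 24611 = 24628$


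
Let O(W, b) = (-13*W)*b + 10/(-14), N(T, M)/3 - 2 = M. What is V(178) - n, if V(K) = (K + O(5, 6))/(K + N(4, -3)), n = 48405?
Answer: -59297614/1225 ≈ -48406.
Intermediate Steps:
N(T, M) = 6 + 3*M
O(W, b) = -5/7 - 13*W*b (O(W, b) = -13*W*b + 10*(-1/14) = -13*W*b - 5/7 = -5/7 - 13*W*b)
V(K) = (-2735/7 + K)/(-3 + K) (V(K) = (K + (-5/7 - 13*5*6))/(K + (6 + 3*(-3))) = (K + (-5/7 - 390))/(K + (6 - 9)) = (K - 2735/7)/(K - 3) = (-2735/7 + K)/(-3 + K))
V(178) - n = (-2735/7 + 178)/(-3 + 178) - 1*48405 = -1489/7/175 - 48405 = (1/175)*(-1489/7) - 48405 = -1489/1225 - 48405 = -59297614/1225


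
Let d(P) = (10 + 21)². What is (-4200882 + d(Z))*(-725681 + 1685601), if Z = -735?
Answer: -4031588166320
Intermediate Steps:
d(P) = 961 (d(P) = 31² = 961)
(-4200882 + d(Z))*(-725681 + 1685601) = (-4200882 + 961)*(-725681 + 1685601) = -4199921*959920 = -4031588166320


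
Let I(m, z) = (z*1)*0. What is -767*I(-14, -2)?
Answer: 0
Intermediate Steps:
I(m, z) = 0 (I(m, z) = z*0 = 0)
-767*I(-14, -2) = -767*0 = 0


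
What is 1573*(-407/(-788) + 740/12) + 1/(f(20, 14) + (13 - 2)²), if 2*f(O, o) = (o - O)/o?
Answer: 391014314039/3997524 ≈ 97814.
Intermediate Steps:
f(O, o) = (o - O)/(2*o) (f(O, o) = ((o - O)/o)/2 = (o - O)/(2*o))
1573*(-407/(-788) + 740/12) + 1/(f(20, 14) + (13 - 2)²) = 1573*(-407/(-788) + 740/12) + 1/((½)*(14 - 1*20)/14 + (13 - 2)²) = 1573*(-407*(-1/788) + 740*(1/12)) + 1/((½)*(1/14)*(14 - 20) + 11²) = 1573*(407/788 + 185/3) + 1/((½)*(1/14)*(-6) + 121) = 1573*(147001/2364) + 1/(-3/14 + 121) = 231232573/2364 + 1/(1691/14) = 231232573/2364 + 14/1691 = 391014314039/3997524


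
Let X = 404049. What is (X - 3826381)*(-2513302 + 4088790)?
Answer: -5391842998016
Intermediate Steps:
(X - 3826381)*(-2513302 + 4088790) = (404049 - 3826381)*(-2513302 + 4088790) = -3422332*1575488 = -5391842998016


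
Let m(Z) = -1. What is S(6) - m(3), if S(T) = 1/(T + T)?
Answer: 13/12 ≈ 1.0833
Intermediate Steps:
S(T) = 1/(2*T)
S(6) - m(3) = (1/2)/6 - 1*(-1) = (1/2)*(1/6) + 1 = 1/12 + 1 = 13/12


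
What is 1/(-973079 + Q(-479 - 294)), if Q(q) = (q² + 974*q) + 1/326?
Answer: -326/367875351 ≈ -8.8617e-7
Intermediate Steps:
Q(q) = 1/326 + q² + 974*q (Q(q) = (q² + 974*q) + 1/326 = 1/326 + q² + 974*q)
1/(-973079 + Q(-479 - 294)) = 1/(-973079 + (1/326 + (-479 - 294)² + 974*(-479 - 294))) = 1/(-973079 + (1/326 + (-773)² + 974*(-773))) = 1/(-973079 + (1/326 + 597529 - 752902)) = 1/(-973079 - 50651597/326) = 1/(-367875351/326) = -326/367875351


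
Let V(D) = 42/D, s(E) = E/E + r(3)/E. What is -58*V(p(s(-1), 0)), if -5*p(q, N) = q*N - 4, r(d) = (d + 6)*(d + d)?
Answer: -3045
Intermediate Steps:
r(d) = 2*d*(6 + d) (r(d) = (6 + d)*(2*d) = 2*d*(6 + d))
s(E) = 1 + 54/E (s(E) = E/E + (2*3*(6 + 3))/E = 1 + (2*3*9)/E = 1 + 54/E)
p(q, N) = ⅘ - N*q/5 (p(q, N) = -(q*N - 4)/5 = -(N*q - 4)/5 = -(-4 + N*q)/5 = ⅘ - N*q/5)
-58*V(p(s(-1), 0)) = -2436/(⅘ - ⅕*0*(54 - 1)/(-1)) = -2436/(⅘ - ⅕*0*(-1*53)) = -2436/(⅘ - ⅕*0*(-53)) = -2436/(⅘ + 0) = -2436/⅘ = -2436*5/4 = -58*105/2 = -3045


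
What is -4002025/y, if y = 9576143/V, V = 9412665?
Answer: -37669720646625/9576143 ≈ -3.9337e+6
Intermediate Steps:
y = 9576143/9412665 ≈ 1.0174
-4002025/y = -4002025/9576143/9412665 = -4002025*9412665/9576143 = -37669720646625/9576143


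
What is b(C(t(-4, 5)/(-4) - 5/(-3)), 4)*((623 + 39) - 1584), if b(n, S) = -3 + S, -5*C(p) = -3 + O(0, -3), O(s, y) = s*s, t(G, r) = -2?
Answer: -922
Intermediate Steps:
O(s, y) = s**2
C(p) = 3/5 (C(p) = -(-3 + 0**2)/5 = -(-3 + 0)/5 = -1/5*(-3) = 3/5)
b(C(t(-4, 5)/(-4) - 5/(-3)), 4)*((623 + 39) - 1584) = (-3 + 4)*((623 + 39) - 1584) = 1*(662 - 1584) = 1*(-922) = -922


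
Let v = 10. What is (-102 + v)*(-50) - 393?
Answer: 4207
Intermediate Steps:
(-102 + v)*(-50) - 393 = (-102 + 10)*(-50) - 393 = -92*(-50) - 393 = 4600 - 393 = 4207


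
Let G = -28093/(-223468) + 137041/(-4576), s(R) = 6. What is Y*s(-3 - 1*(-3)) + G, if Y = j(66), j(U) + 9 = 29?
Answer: 23053755885/255647392 ≈ 90.178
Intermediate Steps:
j(U) = 20 (j(U) = -9 + 29 = 20)
Y = 20
G = -7623931155/255647392 (G = -28093*(-1/223468) + 137041*(-1/4576) = 28093/223468 - 137041/4576 = -7623931155/255647392 ≈ -29.822)
Y*s(-3 - 1*(-3)) + G = 20*6 - 7623931155/255647392 = 120 - 7623931155/255647392 = 23053755885/255647392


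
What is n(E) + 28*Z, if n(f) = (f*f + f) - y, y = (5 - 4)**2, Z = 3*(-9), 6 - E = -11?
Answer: -451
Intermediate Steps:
E = 17 (E = 6 - 1*(-11) = 6 + 11 = 17)
Z = -27
y = 1 (y = 1**2 = 1)
n(f) = -1 + f + f**2 (n(f) = (f*f + f) - 1*1 = (f**2 + f) - 1 = (f + f**2) - 1 = -1 + f + f**2)
n(E) + 28*Z = (-1 + 17 + 17**2) + 28*(-27) = (-1 + 17 + 289) - 756 = 305 - 756 = -451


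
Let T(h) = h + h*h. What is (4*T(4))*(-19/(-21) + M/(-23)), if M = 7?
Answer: 23200/483 ≈ 48.033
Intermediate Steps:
T(h) = h + h²
(4*T(4))*(-19/(-21) + M/(-23)) = (4*(4*(1 + 4)))*(-19/(-21) + 7/(-23)) = (4*(4*5))*(-19*(-1/21) + 7*(-1/23)) = (4*20)*(19/21 - 7/23) = 80*(290/483) = 23200/483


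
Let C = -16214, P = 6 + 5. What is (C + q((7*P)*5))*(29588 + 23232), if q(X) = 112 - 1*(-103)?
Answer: -845067180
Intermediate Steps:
P = 11
q(X) = 215 (q(X) = 112 + 103 = 215)
(C + q((7*P)*5))*(29588 + 23232) = (-16214 + 215)*(29588 + 23232) = -15999*52820 = -845067180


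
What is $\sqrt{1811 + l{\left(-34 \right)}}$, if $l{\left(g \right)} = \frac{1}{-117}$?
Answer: $\frac{\sqrt{2754518}}{39} \approx 42.556$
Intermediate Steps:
$l{\left(g \right)} = - \frac{1}{117}$
$\sqrt{1811 + l{\left(-34 \right)}} = \sqrt{1811 - \frac{1}{117}} = \sqrt{\frac{211886}{117}} = \frac{\sqrt{2754518}}{39}$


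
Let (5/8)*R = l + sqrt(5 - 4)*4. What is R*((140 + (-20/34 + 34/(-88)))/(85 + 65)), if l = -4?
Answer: 0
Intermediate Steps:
R = 0 (R = 8*(-4 + sqrt(5 - 4)*4)/5 = 8*(-4 + sqrt(1)*4)/5 = 8*(-4 + 1*4)/5 = 8*(-4 + 4)/5 = (8/5)*0 = 0)
R*((140 + (-20/34 + 34/(-88)))/(85 + 65)) = 0*((140 + (-20/34 + 34/(-88)))/(85 + 65)) = 0*((140 + (-20*1/34 + 34*(-1/88)))/150) = 0*((140 + (-10/17 - 17/44))*(1/150)) = 0*((140 - 729/748)*(1/150)) = 0*((103991/748)*(1/150)) = 0*(103991/112200) = 0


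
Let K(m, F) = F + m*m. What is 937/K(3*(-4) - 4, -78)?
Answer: 937/178 ≈ 5.2640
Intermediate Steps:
K(m, F) = F + m²
937/K(3*(-4) - 4, -78) = 937/(-78 + (3*(-4) - 4)²) = 937/(-78 + (-12 - 4)²) = 937/(-78 + (-16)²) = 937/(-78 + 256) = 937/178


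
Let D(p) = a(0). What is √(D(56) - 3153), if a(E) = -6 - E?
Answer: 9*I*√39 ≈ 56.205*I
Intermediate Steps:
D(p) = -6 (D(p) = -6 - 1*0 = -6 + 0 = -6)
√(D(56) - 3153) = √(-6 - 3153) = √(-3159) = 9*I*√39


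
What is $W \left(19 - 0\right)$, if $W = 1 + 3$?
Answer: $76$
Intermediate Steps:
$W = 4$
$W \left(19 - 0\right) = 4 \left(19 - 0\right) = 4 \left(19 + \left(-6 + 6\right)\right) = 4 \left(19 + 0\right) = 4 \cdot 19 = 76$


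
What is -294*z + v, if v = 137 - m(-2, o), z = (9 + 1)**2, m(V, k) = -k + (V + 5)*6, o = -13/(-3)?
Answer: -87830/3 ≈ -29277.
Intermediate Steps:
o = 13/3 (o = -13*(-1/3) = 13/3 ≈ 4.3333)
m(V, k) = 30 - k + 6*V (m(V, k) = -k + (5 + V)*6 = -k + (30 + 6*V) = 30 - k + 6*V)
z = 100 (z = 10**2 = 100)
v = 370/3 (v = 137 - (30 - 1*13/3 + 6*(-2)) = 137 - (30 - 13/3 - 12) = 137 - 1*41/3 = 137 - 41/3 = 370/3 ≈ 123.33)
-294*z + v = -294*100 + 370/3 = -29400 + 370/3 = -87830/3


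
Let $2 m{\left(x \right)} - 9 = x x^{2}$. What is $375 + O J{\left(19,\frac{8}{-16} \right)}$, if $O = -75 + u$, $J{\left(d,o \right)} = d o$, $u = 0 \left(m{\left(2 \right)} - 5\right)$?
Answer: $\frac{2175}{2} \approx 1087.5$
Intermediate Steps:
$m{\left(x \right)} = \frac{9}{2} + \frac{x^{3}}{2}$ ($m{\left(x \right)} = \frac{9}{2} + \frac{x x^{2}}{2} = \frac{9}{2} + \frac{x^{3}}{2}$)
$u = 0$ ($u = 0 \left(\left(\frac{9}{2} + \frac{2^{3}}{2}\right) - 5\right) = 0 \left(\left(\frac{9}{2} + \frac{1}{2} \cdot 8\right) - 5\right) = 0 \left(\left(\frac{9}{2} + 4\right) - 5\right) = 0 \left(\frac{17}{2} - 5\right) = 0 \cdot \frac{7}{2} = 0$)
$O = -75$ ($O = -75 + 0 = -75$)
$375 + O J{\left(19,\frac{8}{-16} \right)} = 375 - 75 \cdot 19 \frac{8}{-16} = 375 - 75 \cdot 19 \cdot 8 \left(- \frac{1}{16}\right) = 375 - 75 \cdot 19 \left(- \frac{1}{2}\right) = 375 - - \frac{1425}{2} = 375 + \frac{1425}{2} = \frac{2175}{2}$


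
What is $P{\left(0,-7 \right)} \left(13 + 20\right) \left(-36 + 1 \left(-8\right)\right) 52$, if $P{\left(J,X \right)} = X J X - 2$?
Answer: $151008$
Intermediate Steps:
$P{\left(J,X \right)} = -2 + J X^{2}$ ($P{\left(J,X \right)} = J X X - 2 = J X^{2} - 2 = -2 + J X^{2}$)
$P{\left(0,-7 \right)} \left(13 + 20\right) \left(-36 + 1 \left(-8\right)\right) 52 = \left(-2 + 0 \left(-7\right)^{2}\right) \left(13 + 20\right) \left(-36 + 1 \left(-8\right)\right) 52 = \left(-2 + 0 \cdot 49\right) 33 \left(-36 - 8\right) 52 = \left(-2 + 0\right) 33 \left(-44\right) 52 = \left(-2\right) \left(-1452\right) 52 = 2904 \cdot 52 = 151008$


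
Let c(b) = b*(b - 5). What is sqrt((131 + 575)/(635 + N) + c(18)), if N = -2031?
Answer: sqrt(113759342)/698 ≈ 15.281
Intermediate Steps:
c(b) = b*(-5 + b)
sqrt((131 + 575)/(635 + N) + c(18)) = sqrt((131 + 575)/(635 - 2031) + 18*(-5 + 18)) = sqrt(706/(-1396) + 18*13) = sqrt(706*(-1/1396) + 234) = sqrt(-353/698 + 234) = sqrt(162979/698) = sqrt(113759342)/698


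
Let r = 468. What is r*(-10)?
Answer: -4680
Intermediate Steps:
r*(-10) = 468*(-10) = -4680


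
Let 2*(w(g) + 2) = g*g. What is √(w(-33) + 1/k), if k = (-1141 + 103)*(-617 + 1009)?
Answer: √114564620001/14532 ≈ 23.292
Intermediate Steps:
k = -406896 (k = -1038*392 = -406896)
w(g) = -2 + g²/2 (w(g) = -2 + (g*g)/2 = -2 + g²/2)
√(w(-33) + 1/k) = √((-2 + (½)*(-33)²) + 1/(-406896)) = √((-2 + (½)*1089) - 1/406896) = √((-2 + 1089/2) - 1/406896) = √(1085/2 - 1/406896) = √(220741079/406896) = √114564620001/14532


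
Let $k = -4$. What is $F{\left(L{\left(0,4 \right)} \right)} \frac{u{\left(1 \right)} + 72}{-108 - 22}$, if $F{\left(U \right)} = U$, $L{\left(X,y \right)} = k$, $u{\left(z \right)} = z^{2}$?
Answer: $\frac{146}{65} \approx 2.2462$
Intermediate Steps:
$L{\left(X,y \right)} = -4$
$F{\left(L{\left(0,4 \right)} \right)} \frac{u{\left(1 \right)} + 72}{-108 - 22} = - 4 \frac{1^{2} + 72}{-108 - 22} = - 4 \frac{1 + 72}{-130} = - 4 \cdot 73 \left(- \frac{1}{130}\right) = \left(-4\right) \left(- \frac{73}{130}\right) = \frac{146}{65}$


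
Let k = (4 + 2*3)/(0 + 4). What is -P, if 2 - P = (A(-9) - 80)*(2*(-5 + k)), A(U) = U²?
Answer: -7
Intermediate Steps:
k = 5/2 (k = (4 + 6)/4 = 10*(¼) = 5/2 ≈ 2.5000)
P = 7 (P = 2 - ((-9)² - 80)*2*(-5 + 5/2) = 2 - (81 - 80)*2*(-5/2) = 2 - (-5) = 2 - 1*(-5) = 2 + 5 = 7)
-P = -1*7 = -7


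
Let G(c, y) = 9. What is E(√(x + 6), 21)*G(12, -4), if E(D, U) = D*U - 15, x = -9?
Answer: -135 + 189*I*√3 ≈ -135.0 + 327.36*I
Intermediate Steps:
E(D, U) = -15 + D*U
E(√(x + 6), 21)*G(12, -4) = (-15 + √(-9 + 6)*21)*9 = (-15 + √(-3)*21)*9 = (-15 + (I*√3)*21)*9 = (-15 + 21*I*√3)*9 = -135 + 189*I*√3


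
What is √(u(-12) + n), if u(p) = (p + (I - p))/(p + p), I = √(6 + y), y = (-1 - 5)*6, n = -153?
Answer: √(-22032 - 6*I*√30)/12 ≈ 0.0092252 - 12.369*I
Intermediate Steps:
y = -36 (y = -6*6 = -36)
I = I*√30 (I = √(6 - 36) = √(-30) = I*√30 ≈ 5.4772*I)
u(p) = I*√30/(2*p) (u(p) = (p + (I*√30 - p))/(p + p) = (p + (-p + I*√30))/((2*p)) = (I*√30)*(1/(2*p)) = I*√30/(2*p))
√(u(-12) + n) = √((½)*I*√30/(-12) - 153) = √((½)*I*√30*(-1/12) - 153) = √(-I*√30/24 - 153) = √(-153 - I*√30/24)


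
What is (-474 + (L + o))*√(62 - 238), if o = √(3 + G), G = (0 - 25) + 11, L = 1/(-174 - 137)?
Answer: -44 - 589660*I*√11/311 ≈ -44.0 - 6288.4*I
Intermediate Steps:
L = -1/311 (L = 1/(-311) = -1/311 ≈ -0.0032154)
G = -14 (G = -25 + 11 = -14)
o = I*√11 (o = √(3 - 14) = √(-11) = I*√11 ≈ 3.3166*I)
(-474 + (L + o))*√(62 - 238) = (-474 + (-1/311 + I*√11))*√(62 - 238) = (-147415/311 + I*√11)*√(-176) = (-147415/311 + I*√11)*(4*I*√11) = 4*I*√11*(-147415/311 + I*√11)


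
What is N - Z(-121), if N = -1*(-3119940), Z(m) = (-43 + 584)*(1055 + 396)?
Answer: 2334949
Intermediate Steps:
Z(m) = 784991 (Z(m) = 541*1451 = 784991)
N = 3119940
N - Z(-121) = 3119940 - 1*784991 = 3119940 - 784991 = 2334949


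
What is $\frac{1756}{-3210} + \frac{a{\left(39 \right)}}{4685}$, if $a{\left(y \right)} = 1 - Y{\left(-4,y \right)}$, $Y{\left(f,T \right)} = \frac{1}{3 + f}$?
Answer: $- \frac{822044}{1503885} \approx -0.54661$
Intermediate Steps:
$a{\left(y \right)} = 2$ ($a{\left(y \right)} = 1 - \frac{1}{3 - 4} = 1 - \frac{1}{-1} = 1 - -1 = 1 + 1 = 2$)
$\frac{1756}{-3210} + \frac{a{\left(39 \right)}}{4685} = \frac{1756}{-3210} + \frac{2}{4685} = 1756 \left(- \frac{1}{3210}\right) + 2 \cdot \frac{1}{4685} = - \frac{878}{1605} + \frac{2}{4685} = - \frac{822044}{1503885}$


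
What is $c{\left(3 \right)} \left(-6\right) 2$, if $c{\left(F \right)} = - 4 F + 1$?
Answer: $132$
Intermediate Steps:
$c{\left(F \right)} = 1 - 4 F$
$c{\left(3 \right)} \left(-6\right) 2 = \left(1 - 12\right) \left(-6\right) 2 = \left(-11\right) \left(-6\right) 2 = 66 \cdot 2 = 132$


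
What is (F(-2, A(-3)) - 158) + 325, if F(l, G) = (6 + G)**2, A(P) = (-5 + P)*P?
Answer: 1067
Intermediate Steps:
A(P) = P*(-5 + P)
(F(-2, A(-3)) - 158) + 325 = ((6 - 3*(-5 - 3))**2 - 158) + 325 = ((6 - 3*(-8))**2 - 158) + 325 = ((6 + 24)**2 - 158) + 325 = (30**2 - 158) + 325 = (900 - 158) + 325 = 742 + 325 = 1067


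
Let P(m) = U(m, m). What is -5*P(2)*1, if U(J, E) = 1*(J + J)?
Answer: -20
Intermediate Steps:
U(J, E) = 2*J (U(J, E) = 1*(2*J) = 2*J)
P(m) = 2*m
-5*P(2)*1 = -10*2*1 = -5*4*1 = -20*1 = -20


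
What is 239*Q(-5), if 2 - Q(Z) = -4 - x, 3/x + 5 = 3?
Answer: 2151/2 ≈ 1075.5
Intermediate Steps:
x = -3/2 (x = 3/(-5 + 3) = 3/(-2) = 3*(-1/2) = -3/2 ≈ -1.5000)
Q(Z) = 9/2 (Q(Z) = 2 - (-4 - 1*(-3/2)) = 2 - (-4 + 3/2) = 2 - 1*(-5/2) = 2 + 5/2 = 9/2)
239*Q(-5) = 239*(9/2) = 2151/2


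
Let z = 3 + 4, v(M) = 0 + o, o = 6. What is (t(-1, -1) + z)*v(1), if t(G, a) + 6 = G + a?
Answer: -6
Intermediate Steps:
v(M) = 6 (v(M) = 0 + 6 = 6)
z = 7
t(G, a) = -6 + G + a (t(G, a) = -6 + (G + a) = -6 + G + a)
(t(-1, -1) + z)*v(1) = ((-6 - 1 - 1) + 7)*6 = (-8 + 7)*6 = -1*6 = -6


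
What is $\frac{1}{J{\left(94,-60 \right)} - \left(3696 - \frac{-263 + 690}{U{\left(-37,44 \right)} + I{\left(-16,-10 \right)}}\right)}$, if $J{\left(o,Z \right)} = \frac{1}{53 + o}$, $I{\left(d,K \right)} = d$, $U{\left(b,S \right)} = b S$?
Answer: $- \frac{80556}{297755351} \approx -0.00027054$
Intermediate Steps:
$U{\left(b,S \right)} = S b$
$\frac{1}{J{\left(94,-60 \right)} - \left(3696 - \frac{-263 + 690}{U{\left(-37,44 \right)} + I{\left(-16,-10 \right)}}\right)} = \frac{1}{\frac{1}{53 + 94} - \left(3696 - \frac{-263 + 690}{44 \left(-37\right) - 16}\right)} = \frac{1}{\frac{1}{147} - \left(3696 - \frac{427}{-1628 - 16}\right)} = \frac{1}{\frac{1}{147} - \left(3696 - \frac{427}{-1644}\right)} = \frac{1}{\frac{1}{147} + \left(-3696 + 427 \left(- \frac{1}{1644}\right)\right)} = \frac{1}{\frac{1}{147} - \frac{6076651}{1644}} = \frac{1}{- \frac{297755351}{80556}} = - \frac{80556}{297755351}$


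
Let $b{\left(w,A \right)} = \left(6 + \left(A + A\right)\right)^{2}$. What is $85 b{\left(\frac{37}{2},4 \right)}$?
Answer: $16660$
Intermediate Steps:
$b{\left(w,A \right)} = \left(6 + 2 A\right)^{2}$
$85 b{\left(\frac{37}{2},4 \right)} = 85 \cdot 4 \left(3 + 4\right)^{2} = 85 \cdot 4 \cdot 7^{2} = 85 \cdot 4 \cdot 49 = 85 \cdot 196 = 16660$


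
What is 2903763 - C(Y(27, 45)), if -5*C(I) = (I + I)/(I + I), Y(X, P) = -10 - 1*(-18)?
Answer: 14518816/5 ≈ 2.9038e+6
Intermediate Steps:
Y(X, P) = 8 (Y(X, P) = -10 + 18 = 8)
C(I) = -⅕ (C(I) = -(I + I)/(5*(I + I)) = -2*I/(5*(2*I)) = -2*I*1/(2*I)/5 = -⅕*1 = -⅕)
2903763 - C(Y(27, 45)) = 2903763 - 1*(-⅕) = 2903763 + ⅕ = 14518816/5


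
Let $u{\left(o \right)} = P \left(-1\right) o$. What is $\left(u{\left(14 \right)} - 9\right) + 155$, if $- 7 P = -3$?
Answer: $140$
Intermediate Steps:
$P = \frac{3}{7}$ ($P = \left(- \frac{1}{7}\right) \left(-3\right) = \frac{3}{7} \approx 0.42857$)
$u{\left(o \right)} = - \frac{3 o}{7}$ ($u{\left(o \right)} = \frac{3}{7} \left(-1\right) o = - \frac{3 o}{7}$)
$\left(u{\left(14 \right)} - 9\right) + 155 = \left(\left(- \frac{3}{7}\right) 14 - 9\right) + 155 = \left(-6 - 9\right) + 155 = -15 + 155 = 140$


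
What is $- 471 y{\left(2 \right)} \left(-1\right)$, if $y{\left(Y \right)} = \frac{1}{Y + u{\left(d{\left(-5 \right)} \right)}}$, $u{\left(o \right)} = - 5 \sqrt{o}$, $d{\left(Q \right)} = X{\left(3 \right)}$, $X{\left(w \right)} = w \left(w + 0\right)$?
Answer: $- \frac{471}{13} \approx -36.231$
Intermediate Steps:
$X{\left(w \right)} = w^{2}$ ($X{\left(w \right)} = w w = w^{2}$)
$d{\left(Q \right)} = 9$ ($d{\left(Q \right)} = 3^{2} = 9$)
$y{\left(Y \right)} = \frac{1}{-15 + Y}$ ($y{\left(Y \right)} = \frac{1}{Y - 5 \sqrt{9}} = \frac{1}{Y - 15} = \frac{1}{-15 + Y}$)
$- 471 y{\left(2 \right)} \left(-1\right) = - \frac{471}{-15 + 2} \left(-1\right) = - \frac{471}{-13} \left(-1\right) = \left(-471\right) \left(- \frac{1}{13}\right) \left(-1\right) = \frac{471}{13} \left(-1\right) = - \frac{471}{13}$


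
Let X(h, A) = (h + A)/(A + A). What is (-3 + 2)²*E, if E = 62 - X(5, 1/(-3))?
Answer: 69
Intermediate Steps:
X(h, A) = (A + h)/(2*A) (X(h, A) = (A + h)/((2*A)) = (A + h)*(1/(2*A)) = (A + h)/(2*A))
E = 69 (E = 62 - (1/(-3) + 5)/(2*(1/(-3))) = 62 - (-⅓ + 5)/(2*(-⅓)) = 62 - (-3)*14/(2*3) = 62 - 1*(-7) = 62 + 7 = 69)
(-3 + 2)²*E = (-3 + 2)²*69 = (-1)²*69 = 1*69 = 69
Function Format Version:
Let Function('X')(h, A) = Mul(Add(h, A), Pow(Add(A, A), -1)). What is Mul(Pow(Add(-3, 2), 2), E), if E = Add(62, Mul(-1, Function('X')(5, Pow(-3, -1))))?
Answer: 69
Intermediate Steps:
Function('X')(h, A) = Mul(Rational(1, 2), Pow(A, -1), Add(A, h)) (Function('X')(h, A) = Mul(Add(A, h), Pow(Mul(2, A), -1)) = Mul(Add(A, h), Mul(Rational(1, 2), Pow(A, -1))) = Mul(Rational(1, 2), Pow(A, -1), Add(A, h)))
E = 69 (E = Add(62, Mul(-1, Mul(Rational(1, 2), Pow(Pow(-3, -1), -1), Add(Pow(-3, -1), 5)))) = Add(62, Mul(-1, Mul(Rational(1, 2), Pow(Rational(-1, 3), -1), Add(Rational(-1, 3), 5)))) = Add(62, Mul(-1, Mul(Rational(1, 2), -3, Rational(14, 3)))) = Add(62, Mul(-1, -7)) = Add(62, 7) = 69)
Mul(Pow(Add(-3, 2), 2), E) = Mul(Pow(Add(-3, 2), 2), 69) = Mul(Pow(-1, 2), 69) = Mul(1, 69) = 69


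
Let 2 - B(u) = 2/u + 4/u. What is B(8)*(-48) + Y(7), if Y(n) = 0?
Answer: -60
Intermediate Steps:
B(u) = 2 - 6/u (B(u) = 2 - (2/u + 4/u) = 2 - 6/u)
B(8)*(-48) + Y(7) = (2 - 6/8)*(-48) + 0 = (2 - 6*1/8)*(-48) + 0 = (2 - 3/4)*(-48) + 0 = (5/4)*(-48) + 0 = -60 + 0 = -60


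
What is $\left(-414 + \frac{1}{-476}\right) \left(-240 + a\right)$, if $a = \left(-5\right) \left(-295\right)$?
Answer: $- \frac{243375275}{476} \approx -5.1129 \cdot 10^{5}$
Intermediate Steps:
$a = 1475$
$\left(-414 + \frac{1}{-476}\right) \left(-240 + a\right) = \left(-414 + \frac{1}{-476}\right) \left(-240 + 1475\right) = \left(-414 - \frac{1}{476}\right) 1235 = \left(- \frac{197065}{476}\right) 1235 = - \frac{243375275}{476}$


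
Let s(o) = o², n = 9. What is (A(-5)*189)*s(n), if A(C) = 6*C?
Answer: -459270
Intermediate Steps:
(A(-5)*189)*s(n) = ((6*(-5))*189)*9² = -30*189*81 = -5670*81 = -459270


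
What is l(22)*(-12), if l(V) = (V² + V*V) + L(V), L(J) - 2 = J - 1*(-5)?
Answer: -11964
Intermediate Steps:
L(J) = 7 + J (L(J) = 2 + (J - 1*(-5)) = 2 + (J + 5) = 2 + (5 + J) = 7 + J)
l(V) = 7 + V + 2*V² (l(V) = (V² + V*V) + (7 + V) = (V² + V²) + (7 + V) = 2*V² + (7 + V) = 7 + V + 2*V²)
l(22)*(-12) = (7 + 22 + 2*22²)*(-12) = (7 + 22 + 2*484)*(-12) = (7 + 22 + 968)*(-12) = 997*(-12) = -11964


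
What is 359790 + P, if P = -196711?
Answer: 163079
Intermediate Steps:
359790 + P = 359790 - 196711 = 163079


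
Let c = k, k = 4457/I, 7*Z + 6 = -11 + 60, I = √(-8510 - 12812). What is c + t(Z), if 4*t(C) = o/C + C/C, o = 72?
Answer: 547/172 - 4457*I*√21322/21322 ≈ 3.1802 - 30.523*I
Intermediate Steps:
I = I*√21322 (I = √(-21322) = I*√21322 ≈ 146.02*I)
Z = 43/7 (Z = -6/7 + (-11 + 60)/7 = -6/7 + (⅐)*49 = -6/7 + 7 = 43/7 ≈ 6.1429)
k = -4457*I*√21322/21322 (k = 4457/((I*√21322)) = 4457*(-I*√21322/21322) = -4457*I*√21322/21322 ≈ -30.523*I)
t(C) = ¼ + 18/C (t(C) = (72/C + C/C)/4 = (72/C + 1)/4 = (1 + 72/C)/4 = ¼ + 18/C)
c = -4457*I*√21322/21322 ≈ -30.523*I
c + t(Z) = -4457*I*√21322/21322 + (72 + 43/7)/(4*(43/7)) = -4457*I*√21322/21322 + (¼)*(7/43)*(547/7) = -4457*I*√21322/21322 + 547/172 = 547/172 - 4457*I*√21322/21322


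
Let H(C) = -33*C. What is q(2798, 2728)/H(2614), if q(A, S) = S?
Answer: -124/3921 ≈ -0.031625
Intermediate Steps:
q(2798, 2728)/H(2614) = 2728/((-33*2614)) = 2728/(-86262) = 2728*(-1/86262) = -124/3921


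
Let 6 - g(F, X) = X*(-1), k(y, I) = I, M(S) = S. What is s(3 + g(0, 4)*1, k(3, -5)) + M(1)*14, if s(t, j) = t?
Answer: 27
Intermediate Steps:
g(F, X) = 6 + X (g(F, X) = 6 - X*(-1) = 6 - (-1)*X = 6 + X)
s(3 + g(0, 4)*1, k(3, -5)) + M(1)*14 = (3 + (6 + 4)*1) + 1*14 = (3 + 10*1) + 14 = (3 + 10) + 14 = 13 + 14 = 27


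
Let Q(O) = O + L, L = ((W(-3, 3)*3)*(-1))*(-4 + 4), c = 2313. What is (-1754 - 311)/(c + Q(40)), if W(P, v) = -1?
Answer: -2065/2353 ≈ -0.87760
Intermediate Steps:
L = 0 (L = (-1*3*(-1))*(-4 + 4) = -3*(-1)*0 = 3*0 = 0)
Q(O) = O (Q(O) = O + 0 = O)
(-1754 - 311)/(c + Q(40)) = (-1754 - 311)/(2313 + 40) = -2065/2353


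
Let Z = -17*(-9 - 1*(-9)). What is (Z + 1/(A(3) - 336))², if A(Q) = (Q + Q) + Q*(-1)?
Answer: 1/110889 ≈ 9.0180e-6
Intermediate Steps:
A(Q) = Q (A(Q) = 2*Q - Q = Q)
Z = 0 (Z = -17*(-9 + 9) = -17*0 = 0)
(Z + 1/(A(3) - 336))² = (0 + 1/(3 - 336))² = (0 + 1/(-333))² = (0 - 1/333)² = (-1/333)² = 1/110889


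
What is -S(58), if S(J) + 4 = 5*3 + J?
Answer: -69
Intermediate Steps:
S(J) = 11 + J (S(J) = -4 + (5*3 + J) = -4 + (15 + J) = 11 + J)
-S(58) = -(11 + 58) = -1*69 = -69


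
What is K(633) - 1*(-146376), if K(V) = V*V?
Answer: 547065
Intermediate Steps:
K(V) = V²
K(633) - 1*(-146376) = 633² - 1*(-146376) = 400689 + 146376 = 547065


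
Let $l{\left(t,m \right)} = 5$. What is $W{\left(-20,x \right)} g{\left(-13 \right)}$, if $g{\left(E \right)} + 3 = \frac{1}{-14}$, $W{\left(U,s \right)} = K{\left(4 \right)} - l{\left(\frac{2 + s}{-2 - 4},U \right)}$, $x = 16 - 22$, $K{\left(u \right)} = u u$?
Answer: $- \frac{473}{14} \approx -33.786$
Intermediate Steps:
$K{\left(u \right)} = u^{2}$
$x = -6$ ($x = 16 - 22 = -6$)
$W{\left(U,s \right)} = 11$ ($W{\left(U,s \right)} = 4^{2} - 5 = 16 - 5 = 11$)
$g{\left(E \right)} = - \frac{43}{14}$ ($g{\left(E \right)} = -3 + \frac{1}{-14} = -3 - \frac{1}{14} = - \frac{43}{14}$)
$W{\left(-20,x \right)} g{\left(-13 \right)} = 11 \left(- \frac{43}{14}\right) = - \frac{473}{14}$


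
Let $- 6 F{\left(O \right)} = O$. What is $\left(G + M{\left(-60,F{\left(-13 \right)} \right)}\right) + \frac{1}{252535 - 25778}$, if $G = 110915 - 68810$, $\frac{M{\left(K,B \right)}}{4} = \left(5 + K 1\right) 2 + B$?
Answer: $\frac{28349386900}{680271} \approx 41674.0$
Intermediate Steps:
$F{\left(O \right)} = - \frac{O}{6}$
$M{\left(K,B \right)} = 40 + 4 B + 8 K$ ($M{\left(K,B \right)} = 4 \left(\left(5 + K 1\right) 2 + B\right) = 4 \left(\left(5 + K\right) 2 + B\right) = 4 \left(\left(10 + 2 K\right) + B\right) = 4 \left(10 + B + 2 K\right) = 40 + 4 B + 8 K$)
$G = 42105$ ($G = 110915 - 68810 = 42105$)
$\left(G + M{\left(-60,F{\left(-13 \right)} \right)}\right) + \frac{1}{252535 - 25778} = \left(42105 + \left(40 + 4 \left(\left(- \frac{1}{6}\right) \left(-13\right)\right) + 8 \left(-60\right)\right)\right) + \frac{1}{252535 - 25778} = \left(42105 + \left(40 + 4 \cdot \frac{13}{6} - 480\right)\right) + \frac{1}{226757} = \left(42105 + \left(40 + \frac{26}{3} - 480\right)\right) + \frac{1}{226757} = \left(42105 - \frac{1294}{3}\right) + \frac{1}{226757} = \frac{125021}{3} + \frac{1}{226757} = \frac{28349386900}{680271}$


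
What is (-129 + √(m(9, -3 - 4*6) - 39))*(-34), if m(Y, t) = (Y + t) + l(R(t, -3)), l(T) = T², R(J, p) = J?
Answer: 4386 - 136*√42 ≈ 3504.6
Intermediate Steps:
m(Y, t) = Y + t + t² (m(Y, t) = (Y + t) + t² = Y + t + t²)
(-129 + √(m(9, -3 - 4*6) - 39))*(-34) = (-129 + √((9 + (-3 - 4*6) + (-3 - 4*6)²) - 39))*(-34) = (-129 + √((9 + (-3 - 24) + (-3 - 24)²) - 39))*(-34) = (-129 + √((9 - 27 + (-27)²) - 39))*(-34) = (-129 + √((9 - 27 + 729) - 39))*(-34) = (-129 + √(711 - 39))*(-34) = (-129 + √672)*(-34) = (-129 + 4*√42)*(-34) = 4386 - 136*√42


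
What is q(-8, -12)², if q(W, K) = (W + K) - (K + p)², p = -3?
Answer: 60025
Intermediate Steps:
q(W, K) = K + W - (-3 + K)² (q(W, K) = (W + K) - (K - 3)² = (K + W) - (-3 + K)² = K + W - (-3 + K)²)
q(-8, -12)² = (-12 - 8 - (-3 - 12)²)² = (-12 - 8 - 1*(-15)²)² = (-12 - 8 - 1*225)² = (-12 - 8 - 225)² = (-245)² = 60025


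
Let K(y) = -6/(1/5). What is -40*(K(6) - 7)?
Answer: 1480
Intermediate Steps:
K(y) = -30 (K(y) = -6/⅕ = -6*5 = -30)
-40*(K(6) - 7) = -40*(-30 - 7) = -40*(-37) = 1480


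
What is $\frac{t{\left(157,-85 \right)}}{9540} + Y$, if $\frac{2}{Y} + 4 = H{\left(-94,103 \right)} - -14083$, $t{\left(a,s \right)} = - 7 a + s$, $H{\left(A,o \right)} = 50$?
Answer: $- \frac{4177414}{33697665} \approx -0.12397$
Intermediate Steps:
$t{\left(a,s \right)} = s - 7 a$
$Y = \frac{2}{14129}$ ($Y = \frac{2}{-4 + \left(50 - -14083\right)} = \frac{2}{-4 + \left(50 + 14083\right)} = \frac{2}{-4 + 14133} = \frac{2}{14129} \approx 0.00014155$)
$\frac{t{\left(157,-85 \right)}}{9540} + Y = \frac{-85 - 1099}{9540} + \frac{2}{14129} = \left(-85 - 1099\right) \frac{1}{9540} + \frac{2}{14129} = \left(-1184\right) \frac{1}{9540} + \frac{2}{14129} = - \frac{296}{2385} + \frac{2}{14129} = - \frac{4177414}{33697665}$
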